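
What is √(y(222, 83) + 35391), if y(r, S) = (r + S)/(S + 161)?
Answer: √141569/2 ≈ 188.13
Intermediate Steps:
y(r, S) = (S + r)/(161 + S)
√(y(222, 83) + 35391) = √((83 + 222)/(161 + 83) + 35391) = √(305/244 + 35391) = √((1/244)*305 + 35391) = √(5/4 + 35391) = √(141569/4) = √141569/2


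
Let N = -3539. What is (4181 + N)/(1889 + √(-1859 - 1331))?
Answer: 1212738/3571511 - 642*I*√3190/3571511 ≈ 0.33956 - 0.010153*I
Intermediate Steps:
(4181 + N)/(1889 + √(-1859 - 1331)) = (4181 - 3539)/(1889 + √(-1859 - 1331)) = 642/(1889 + √(-3190)) = 642/(1889 + I*√3190)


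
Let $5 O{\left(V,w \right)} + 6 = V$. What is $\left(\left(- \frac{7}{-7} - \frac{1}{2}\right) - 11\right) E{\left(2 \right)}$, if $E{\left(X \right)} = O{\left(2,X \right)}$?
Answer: $\frac{42}{5} \approx 8.4$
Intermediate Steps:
$O{\left(V,w \right)} = - \frac{6}{5} + \frac{V}{5}$
$E{\left(X \right)} = - \frac{4}{5}$ ($E{\left(X \right)} = - \frac{6}{5} + \frac{1}{5} \cdot 2 = - \frac{6}{5} + \frac{2}{5} = - \frac{4}{5}$)
$\left(\left(- \frac{7}{-7} - \frac{1}{2}\right) - 11\right) E{\left(2 \right)} = \left(\left(- \frac{7}{-7} - \frac{1}{2}\right) - 11\right) \left(- \frac{4}{5}\right) = \left(\left(\left(-7\right) \left(- \frac{1}{7}\right) - \frac{1}{2}\right) - 11\right) \left(- \frac{4}{5}\right) = \left(\left(1 - \frac{1}{2}\right) - 11\right) \left(- \frac{4}{5}\right) = \left(\frac{1}{2} - 11\right) \left(- \frac{4}{5}\right) = \left(- \frac{21}{2}\right) \left(- \frac{4}{5}\right) = \frac{42}{5}$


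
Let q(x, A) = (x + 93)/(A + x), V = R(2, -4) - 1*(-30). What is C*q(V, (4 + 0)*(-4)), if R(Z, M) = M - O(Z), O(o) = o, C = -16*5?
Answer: -1170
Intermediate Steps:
C = -80
R(Z, M) = M - Z
V = 24 (V = (-4 - 1*2) - 1*(-30) = (-4 - 2) + 30 = -6 + 30 = 24)
q(x, A) = (93 + x)/(A + x)
C*q(V, (4 + 0)*(-4)) = -80*(93 + 24)/((4 + 0)*(-4) + 24) = -80*117/(4*(-4) + 24) = -80*117/(-16 + 24) = -80*117/8 = -1170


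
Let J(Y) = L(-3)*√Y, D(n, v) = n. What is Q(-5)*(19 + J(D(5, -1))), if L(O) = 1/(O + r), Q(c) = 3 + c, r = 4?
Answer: -38 - 2*√5 ≈ -42.472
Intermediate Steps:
L(O) = 1/(4 + O) (L(O) = 1/(O + 4) = 1/(4 + O))
J(Y) = √Y (J(Y) = √Y/(4 - 3) = √Y/1 = 1*√Y = √Y)
Q(-5)*(19 + J(D(5, -1))) = (3 - 5)*(19 + √5) = -2*(19 + √5) = -38 - 2*√5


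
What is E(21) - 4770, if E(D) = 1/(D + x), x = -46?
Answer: -119251/25 ≈ -4770.0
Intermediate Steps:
E(D) = 1/(-46 + D) (E(D) = 1/(D - 46) = 1/(-46 + D))
E(21) - 4770 = 1/(-46 + 21) - 4770 = 1/(-25) - 4770 = -1/25 - 4770 = -119251/25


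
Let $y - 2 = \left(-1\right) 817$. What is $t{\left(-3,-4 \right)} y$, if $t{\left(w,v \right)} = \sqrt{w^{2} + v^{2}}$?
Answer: $-4075$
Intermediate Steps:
$y = -815$ ($y = 2 - 817 = -815$)
$t{\left(w,v \right)} = \sqrt{v^{2} + w^{2}}$
$t{\left(-3,-4 \right)} y = \sqrt{\left(-4\right)^{2} + \left(-3\right)^{2}} \left(-815\right) = \sqrt{16 + 9} \left(-815\right) = \sqrt{25} \left(-815\right) = 5 \left(-815\right) = -4075$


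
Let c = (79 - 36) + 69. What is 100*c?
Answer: 11200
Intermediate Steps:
c = 112 (c = 43 + 69 = 112)
100*c = 100*112 = 11200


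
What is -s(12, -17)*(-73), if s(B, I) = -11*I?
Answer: 13651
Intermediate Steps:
-s(12, -17)*(-73) = -(-11*(-17))*(-73) = -187*(-73) = -1*(-13651) = 13651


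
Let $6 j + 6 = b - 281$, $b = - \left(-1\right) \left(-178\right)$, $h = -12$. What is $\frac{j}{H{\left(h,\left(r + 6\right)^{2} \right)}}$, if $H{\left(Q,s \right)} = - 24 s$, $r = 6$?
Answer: $\frac{155}{6912} \approx 0.022425$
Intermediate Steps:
$b = -178$ ($b = \left(-1\right) 178 = -178$)
$j = - \frac{155}{2}$ ($j = -1 + \frac{-178 - 281}{6} = -1 + \frac{1}{6} \left(-459\right) = -1 - \frac{153}{2} = - \frac{155}{2} \approx -77.5$)
$\frac{j}{H{\left(h,\left(r + 6\right)^{2} \right)}} = - \frac{155}{2 \left(- 24 \left(6 + 6\right)^{2}\right)} = - \frac{155}{2 \left(- 24 \cdot 12^{2}\right)} = - \frac{155}{2 \left(\left(-24\right) 144\right)} = - \frac{155}{2 \left(-3456\right)} = \left(- \frac{155}{2}\right) \left(- \frac{1}{3456}\right) = \frac{155}{6912}$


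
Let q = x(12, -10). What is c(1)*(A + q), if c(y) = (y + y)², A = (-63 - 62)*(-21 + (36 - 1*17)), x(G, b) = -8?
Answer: 968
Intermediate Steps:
q = -8
A = 250 (A = -125*(-21 + (36 - 17)) = -125*(-21 + 19) = -125*(-2) = 250)
c(y) = 4*y² (c(y) = (2*y)² = 4*y²)
c(1)*(A + q) = (4*1²)*(250 - 8) = (4*1)*242 = 4*242 = 968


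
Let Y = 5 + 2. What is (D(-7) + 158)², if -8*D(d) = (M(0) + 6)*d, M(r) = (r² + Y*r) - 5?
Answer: 1615441/64 ≈ 25241.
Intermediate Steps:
Y = 7
M(r) = -5 + r² + 7*r (M(r) = (r² + 7*r) - 5 = -5 + r² + 7*r)
D(d) = -d/8 (D(d) = -((-5 + 0² + 7*0) + 6)*d/8 = -((-5 + 0 + 0) + 6)*d/8 = -(-5 + 6)*d/8 = -d/8)
(D(-7) + 158)² = (-⅛*(-7) + 158)² = (7/8 + 158)² = (1271/8)² = 1615441/64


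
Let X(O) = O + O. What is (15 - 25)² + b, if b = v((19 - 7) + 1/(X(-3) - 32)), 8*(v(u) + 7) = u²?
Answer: 1281361/11552 ≈ 110.92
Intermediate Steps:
X(O) = 2*O
v(u) = -7 + u²/8
b = 126161/11552 (b = -7 + ((19 - 7) + 1/(2*(-3) - 32))²/8 = -7 + (12 + 1/(-6 - 32))²/8 = -7 + (12 + 1/(-38))²/8 = -7 + (12 - 1/38)²/8 = -7 + (455/38)²/8 = -7 + (⅛)*(207025/1444) = -7 + 207025/11552 = 126161/11552 ≈ 10.921)
(15 - 25)² + b = (15 - 25)² + 126161/11552 = (-10)² + 126161/11552 = 100 + 126161/11552 = 1281361/11552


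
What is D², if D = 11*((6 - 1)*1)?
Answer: 3025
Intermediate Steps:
D = 55 (D = 11*(5*1) = 11*5 = 55)
D² = 55² = 3025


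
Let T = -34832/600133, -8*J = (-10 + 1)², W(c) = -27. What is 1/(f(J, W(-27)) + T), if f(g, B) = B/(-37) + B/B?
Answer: 22204921/37119728 ≈ 0.59820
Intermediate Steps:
J = -81/8 (J = -(-10 + 1)²/8 = -⅛*(-9)² = -⅛*81 = -81/8 ≈ -10.125)
f(g, B) = 1 - B/37 (f(g, B) = B*(-1/37) + 1 = -B/37 + 1 = 1 - B/37)
T = -34832/600133 (T = -34832*1/600133 = -34832/600133 ≈ -0.058040)
1/(f(J, W(-27)) + T) = 1/((1 - 1/37*(-27)) - 34832/600133) = 1/((1 + 27/37) - 34832/600133) = 1/(64/37 - 34832/600133) = 1/(37119728/22204921) = 22204921/37119728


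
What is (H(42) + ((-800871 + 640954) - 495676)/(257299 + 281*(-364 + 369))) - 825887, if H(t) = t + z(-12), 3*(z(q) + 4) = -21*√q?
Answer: -213651095289/258704 - 14*I*√3 ≈ -8.2585e+5 - 24.249*I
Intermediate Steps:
z(q) = -4 - 7*√q (z(q) = -4 + (-21*√q)/3 = -4 - 7*√q)
H(t) = -4 + t - 14*I*√3 (H(t) = t + (-4 - 14*I*√3) = -4 + t - 14*I*√3)
(H(42) + ((-800871 + 640954) - 495676)/(257299 + 281*(-364 + 369))) - 825887 = ((-4 + 42 - 14*I*√3) + ((-800871 + 640954) - 495676)/(257299 + 281*(-364 + 369))) - 825887 = ((38 - 14*I*√3) + (-159917 - 495676)/(257299 + 281*5)) - 825887 = ((38 - 14*I*√3) - 655593/(257299 + 1405)) - 825887 = ((38 - 14*I*√3) - 655593/258704) - 825887 = (9175159/258704 - 14*I*√3) - 825887 = -213651095289/258704 - 14*I*√3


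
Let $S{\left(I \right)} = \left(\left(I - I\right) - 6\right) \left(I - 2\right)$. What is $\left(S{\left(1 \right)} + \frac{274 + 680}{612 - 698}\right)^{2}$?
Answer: $\frac{47961}{1849} \approx 25.939$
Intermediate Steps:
$S{\left(I \right)} = 12 - 6 I$ ($S{\left(I \right)} = \left(0 - 6\right) \left(-2 + I\right) = - 6 \left(-2 + I\right) = 12 - 6 I$)
$\left(S{\left(1 \right)} + \frac{274 + 680}{612 - 698}\right)^{2} = \left(\left(12 - 6\right) + \frac{274 + 680}{612 - 698}\right)^{2} = \left(\left(12 - 6\right) + \frac{954}{-86}\right)^{2} = \left(6 + 954 \left(- \frac{1}{86}\right)\right)^{2} = \left(6 - \frac{477}{43}\right)^{2} = \left(- \frac{219}{43}\right)^{2} = \frac{47961}{1849}$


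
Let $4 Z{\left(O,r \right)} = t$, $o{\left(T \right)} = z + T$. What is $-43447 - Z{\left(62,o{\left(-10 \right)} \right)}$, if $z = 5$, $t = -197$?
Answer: $- \frac{173591}{4} \approx -43398.0$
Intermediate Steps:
$o{\left(T \right)} = 5 + T$
$Z{\left(O,r \right)} = - \frac{197}{4}$ ($Z{\left(O,r \right)} = \frac{1}{4} \left(-197\right) = - \frac{197}{4}$)
$-43447 - Z{\left(62,o{\left(-10 \right)} \right)} = -43447 - - \frac{197}{4} = -43447 + \frac{197}{4} = - \frac{173591}{4}$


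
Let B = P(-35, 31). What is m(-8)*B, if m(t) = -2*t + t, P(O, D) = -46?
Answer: -368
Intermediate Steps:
B = -46
m(t) = -t
m(-8)*B = -1*(-8)*(-46) = 8*(-46) = -368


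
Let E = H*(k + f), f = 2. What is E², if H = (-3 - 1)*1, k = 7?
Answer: 1296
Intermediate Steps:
H = -4 (H = -4*1 = -4)
E = -36 (E = -4*(7 + 2) = -4*9 = -36)
E² = (-36)² = 1296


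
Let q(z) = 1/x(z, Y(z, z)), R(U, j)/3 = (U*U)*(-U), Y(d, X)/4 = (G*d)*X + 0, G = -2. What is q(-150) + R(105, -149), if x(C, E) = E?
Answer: -625117500001/180000 ≈ -3.4729e+6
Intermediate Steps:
Y(d, X) = -8*X*d (Y(d, X) = 4*((-2*d)*X + 0) = 4*(-2*X*d + 0) = 4*(-2*X*d) = -8*X*d)
R(U, j) = -3*U**3 (R(U, j) = 3*((U*U)*(-U)) = 3*(U**2*(-U)) = 3*(-U**3) = -3*U**3)
q(z) = -1/(8*z**2) (q(z) = 1/(-8*z*z) = 1/(-8*z**2) = -1/(8*z**2))
q(-150) + R(105, -149) = -1/8/(-150)**2 - 3*105**3 = -1/8*1/22500 - 3*1157625 = -1/180000 - 3472875 = -625117500001/180000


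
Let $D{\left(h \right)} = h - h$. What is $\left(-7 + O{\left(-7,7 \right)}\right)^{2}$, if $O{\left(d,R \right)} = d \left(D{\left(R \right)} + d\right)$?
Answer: $1764$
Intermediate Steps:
$D{\left(h \right)} = 0$
$O{\left(d,R \right)} = d^{2}$ ($O{\left(d,R \right)} = d \left(0 + d\right) = d d = d^{2}$)
$\left(-7 + O{\left(-7,7 \right)}\right)^{2} = \left(-7 + \left(-7\right)^{2}\right)^{2} = \left(-7 + 49\right)^{2} = 42^{2} = 1764$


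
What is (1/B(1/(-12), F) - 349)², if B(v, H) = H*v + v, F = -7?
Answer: 120409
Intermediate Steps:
B(v, H) = v + H*v
(1/B(1/(-12), F) - 349)² = (1/((1/(-12))*(1 - 7)) - 349)² = (1/((1*(-1/12))*(-6)) - 349)² = (1/(-1/12*(-6)) - 349)² = (1/(½) - 349)² = (2 - 349)² = (-347)² = 120409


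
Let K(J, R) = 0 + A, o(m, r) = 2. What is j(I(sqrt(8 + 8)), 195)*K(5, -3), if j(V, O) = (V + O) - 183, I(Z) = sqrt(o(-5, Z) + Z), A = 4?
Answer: 48 + 4*sqrt(6) ≈ 57.798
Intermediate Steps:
K(J, R) = 4 (K(J, R) = 0 + 4 = 4)
I(Z) = sqrt(2 + Z)
j(V, O) = -183 + O + V (j(V, O) = (O + V) - 183 = -183 + O + V)
j(I(sqrt(8 + 8)), 195)*K(5, -3) = (-183 + 195 + sqrt(2 + sqrt(8 + 8)))*4 = (-183 + 195 + sqrt(2 + sqrt(16)))*4 = (-183 + 195 + sqrt(2 + 4))*4 = (-183 + 195 + sqrt(6))*4 = (12 + sqrt(6))*4 = 48 + 4*sqrt(6)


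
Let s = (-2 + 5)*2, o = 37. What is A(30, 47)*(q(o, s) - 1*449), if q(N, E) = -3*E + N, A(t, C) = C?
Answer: -20210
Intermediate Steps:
s = 6 (s = 3*2 = 6)
q(N, E) = N - 3*E
A(30, 47)*(q(o, s) - 1*449) = 47*((37 - 3*6) - 1*449) = 47*((37 - 18) - 449) = 47*(19 - 449) = 47*(-430) = -20210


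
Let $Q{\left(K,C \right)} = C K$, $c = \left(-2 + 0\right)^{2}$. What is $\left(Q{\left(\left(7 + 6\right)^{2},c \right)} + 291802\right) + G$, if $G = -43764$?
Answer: $248714$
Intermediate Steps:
$c = 4$ ($c = \left(-2\right)^{2} = 4$)
$\left(Q{\left(\left(7 + 6\right)^{2},c \right)} + 291802\right) + G = \left(4 \left(7 + 6\right)^{2} + 291802\right) - 43764 = \left(4 \cdot 13^{2} + 291802\right) - 43764 = \left(4 \cdot 169 + 291802\right) - 43764 = \left(676 + 291802\right) - 43764 = 292478 - 43764 = 248714$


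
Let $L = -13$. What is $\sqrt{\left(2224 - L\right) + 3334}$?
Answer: $3 \sqrt{619} \approx 74.639$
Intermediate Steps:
$\sqrt{\left(2224 - L\right) + 3334} = \sqrt{\left(2224 - -13\right) + 3334} = \sqrt{\left(2224 + 13\right) + 3334} = \sqrt{2237 + 3334} = \sqrt{5571} = 3 \sqrt{619}$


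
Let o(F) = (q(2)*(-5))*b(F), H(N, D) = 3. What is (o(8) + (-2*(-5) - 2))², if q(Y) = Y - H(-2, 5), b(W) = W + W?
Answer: 7744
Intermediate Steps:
b(W) = 2*W
q(Y) = -3 + Y (q(Y) = Y - 1*3 = Y - 3 = -3 + Y)
o(F) = 10*F (o(F) = ((-3 + 2)*(-5))*(2*F) = (-1*(-5))*(2*F) = 5*(2*F) = 10*F)
(o(8) + (-2*(-5) - 2))² = (10*8 + (-2*(-5) - 2))² = (80 + (10 - 2))² = (80 + 8)² = 88² = 7744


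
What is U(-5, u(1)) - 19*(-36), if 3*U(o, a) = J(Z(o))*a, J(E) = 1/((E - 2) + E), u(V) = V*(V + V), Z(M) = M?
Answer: 12311/18 ≈ 683.94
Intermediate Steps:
u(V) = 2*V**2 (u(V) = V*(2*V) = 2*V**2)
J(E) = 1/(-2 + 2*E) (J(E) = 1/((-2 + E) + E) = 1/(-2 + 2*E))
U(o, a) = a/(6*(-1 + o)) (U(o, a) = ((1/(2*(-1 + o)))*a)/3 = (a/(2*(-1 + o)))/3 = a/(6*(-1 + o)))
U(-5, u(1)) - 19*(-36) = (2*1**2)/(6*(-1 - 5)) - 19*(-36) = (1/6)*(2*1)/(-6) + 684 = (1/6)*2*(-1/6) + 684 = -1/18 + 684 = 12311/18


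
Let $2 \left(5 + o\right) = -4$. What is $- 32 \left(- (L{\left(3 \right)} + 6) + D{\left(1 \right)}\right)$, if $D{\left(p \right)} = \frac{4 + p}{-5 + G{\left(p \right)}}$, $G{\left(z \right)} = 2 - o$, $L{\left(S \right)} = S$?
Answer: $248$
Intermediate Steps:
$o = -7$ ($o = -5 + \frac{1}{2} \left(-4\right) = -5 - 2 = -7$)
$G{\left(z \right)} = 9$ ($G{\left(z \right)} = 2 - -7 = 2 + 7 = 9$)
$D{\left(p \right)} = 1 + \frac{p}{4}$ ($D{\left(p \right)} = \frac{4 + p}{-5 + 9} = \frac{4 + p}{4} = \left(4 + p\right) \frac{1}{4} = 1 + \frac{p}{4}$)
$- 32 \left(- (L{\left(3 \right)} + 6) + D{\left(1 \right)}\right) = - 32 \left(- (3 + 6) + \left(1 + \frac{1}{4} \cdot 1\right)\right) = - 32 \left(\left(-1\right) 9 + \left(1 + \frac{1}{4}\right)\right) = - 32 \left(-9 + \frac{5}{4}\right) = \left(-32\right) \left(- \frac{31}{4}\right) = 248$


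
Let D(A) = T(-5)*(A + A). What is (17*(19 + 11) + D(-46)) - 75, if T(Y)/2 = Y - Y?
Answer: 435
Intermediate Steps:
T(Y) = 0 (T(Y) = 2*(Y - Y) = 2*0 = 0)
D(A) = 0 (D(A) = 0*(A + A) = 0*(2*A) = 0)
(17*(19 + 11) + D(-46)) - 75 = (17*(19 + 11) + 0) - 75 = (17*30 + 0) - 1*75 = (510 + 0) - 75 = 510 - 75 = 435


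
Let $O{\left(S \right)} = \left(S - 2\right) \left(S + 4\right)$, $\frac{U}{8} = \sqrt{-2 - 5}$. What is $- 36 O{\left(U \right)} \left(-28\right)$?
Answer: $-459648 + 16128 i \sqrt{7} \approx -4.5965 \cdot 10^{5} + 42671.0 i$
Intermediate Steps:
$U = 8 i \sqrt{7}$ ($U = 8 \sqrt{-2 - 5} = 8 \sqrt{-7} = 8 i \sqrt{7} \approx 21.166 i$)
$O{\left(S \right)} = \left(-2 + S\right) \left(4 + S\right)$
$- 36 O{\left(U \right)} \left(-28\right) = - 36 \left(-8 + \left(8 i \sqrt{7}\right)^{2} + 2 \cdot 8 i \sqrt{7}\right) \left(-28\right) = - 36 \left(-8 - 448 + 16 i \sqrt{7}\right) \left(-28\right) = - 36 \left(-456 + 16 i \sqrt{7}\right) \left(-28\right) = \left(16416 - 576 i \sqrt{7}\right) \left(-28\right) = -459648 + 16128 i \sqrt{7}$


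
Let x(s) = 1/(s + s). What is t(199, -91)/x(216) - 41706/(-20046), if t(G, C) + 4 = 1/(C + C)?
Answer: -40419591/23387 ≈ -1728.3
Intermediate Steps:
x(s) = 1/(2*s)
t(G, C) = -4 + 1/(2*C) (t(G, C) = -4 + 1/(C + C) = -4 + 1/(2*C))
t(199, -91)/x(216) - 41706/(-20046) = (-4 + (½)/(-91))/(((½)/216)) - 41706/(-20046) = (-4 + (½)*(-1/91))/(((½)*(1/216))) - 41706*(-1/20046) = (-4 - 1/182)/(1/432) + 6951/3341 = -729/182*432 + 6951/3341 = -157464/91 + 6951/3341 = -40419591/23387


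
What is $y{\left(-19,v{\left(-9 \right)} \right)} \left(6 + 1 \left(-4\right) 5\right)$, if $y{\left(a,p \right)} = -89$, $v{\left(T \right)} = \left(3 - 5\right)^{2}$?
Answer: $1246$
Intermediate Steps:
$v{\left(T \right)} = 4$ ($v{\left(T \right)} = \left(-2\right)^{2} = 4$)
$y{\left(-19,v{\left(-9 \right)} \right)} \left(6 + 1 \left(-4\right) 5\right) = - 89 \left(6 + 1 \left(-4\right) 5\right) = - 89 \left(6 - 20\right) = \left(-89\right) \left(-14\right) = 1246$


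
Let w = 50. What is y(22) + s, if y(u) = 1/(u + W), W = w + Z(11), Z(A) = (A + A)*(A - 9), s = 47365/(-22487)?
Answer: -5471853/2608492 ≈ -2.0977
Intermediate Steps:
s = -47365/22487 (s = 47365*(-1/22487) = -47365/22487 ≈ -2.1063)
Z(A) = 2*A*(-9 + A) (Z(A) = (2*A)*(-9 + A) = 2*A*(-9 + A))
W = 94 (W = 50 + 2*11*(-9 + 11) = 50 + 2*11*2 = 50 + 44 = 94)
y(u) = 1/(94 + u) (y(u) = 1/(u + 94) = 1/(94 + u))
y(22) + s = 1/(94 + 22) - 47365/22487 = 1/116 - 47365/22487 = -5471853/2608492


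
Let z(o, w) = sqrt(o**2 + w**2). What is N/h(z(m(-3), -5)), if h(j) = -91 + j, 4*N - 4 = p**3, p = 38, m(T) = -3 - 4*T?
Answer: -416143/2725 - 4573*sqrt(106)/2725 ≈ -169.99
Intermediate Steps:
N = 13719 (N = 1 + (1/4)*38**3 = 1 + (1/4)*54872 = 1 + 13718 = 13719)
N/h(z(m(-3), -5)) = 13719/(-91 + sqrt((-3 - 4*(-3))**2 + (-5)**2)) = 13719/(-91 + sqrt((-3 + 12)**2 + 25)) = 13719/(-91 + sqrt(9**2 + 25)) = 13719/(-91 + sqrt(81 + 25)) = 13719/(-91 + sqrt(106))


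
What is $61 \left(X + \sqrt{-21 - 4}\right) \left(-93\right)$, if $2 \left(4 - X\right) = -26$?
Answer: $-96441 - 28365 i \approx -96441.0 - 28365.0 i$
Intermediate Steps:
$X = 17$ ($X = 4 - -13 = 4 + 13 = 17$)
$61 \left(X + \sqrt{-21 - 4}\right) \left(-93\right) = 61 \left(17 + \sqrt{-21 - 4}\right) \left(-93\right) = 61 \left(17 + \sqrt{-25}\right) \left(-93\right) = 61 \left(17 + 5 i\right) \left(-93\right) = \left(1037 + 305 i\right) \left(-93\right) = -96441 - 28365 i$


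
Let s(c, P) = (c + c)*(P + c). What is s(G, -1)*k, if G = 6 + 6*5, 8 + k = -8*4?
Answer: -100800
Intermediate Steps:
k = -40 (k = -8 - 8*4 = -8 - 32 = -40)
G = 36 (G = 6 + 30 = 36)
s(c, P) = 2*c*(P + c) (s(c, P) = (2*c)*(P + c) = 2*c*(P + c))
s(G, -1)*k = (2*36*(-1 + 36))*(-40) = (2*36*35)*(-40) = 2520*(-40) = -100800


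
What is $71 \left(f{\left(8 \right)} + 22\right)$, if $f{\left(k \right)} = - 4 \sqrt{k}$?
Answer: $1562 - 568 \sqrt{2} \approx 758.73$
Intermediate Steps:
$71 \left(f{\left(8 \right)} + 22\right) = 71 \left(- 4 \sqrt{8} + 22\right) = 71 \left(- 4 \cdot 2 \sqrt{2} + 22\right) = 71 \left(- 8 \sqrt{2} + 22\right) = 71 \left(22 - 8 \sqrt{2}\right) = 1562 - 568 \sqrt{2}$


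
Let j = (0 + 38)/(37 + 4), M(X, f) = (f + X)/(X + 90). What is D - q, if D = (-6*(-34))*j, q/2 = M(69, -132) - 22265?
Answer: 97176268/2173 ≈ 44720.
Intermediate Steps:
M(X, f) = (X + f)/(90 + X)
q = -2360132/53 (q = 2*((69 - 132)/(90 + 69) - 22265) = 2*(-63/159 - 22265) = 2*((1/159)*(-63) - 22265) = 2*(-21/53 - 22265) = 2*(-1180066/53) = -2360132/53 ≈ -44531.)
j = 38/41 ≈ 0.92683
D = 7752/41 (D = -6*(-34)*(38/41) = 204*(38/41) = 7752/41 ≈ 189.07)
D - q = 7752/41 - 1*(-2360132/53) = 7752/41 + 2360132/53 = 97176268/2173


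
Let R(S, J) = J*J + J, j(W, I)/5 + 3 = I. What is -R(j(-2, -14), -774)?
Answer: -598302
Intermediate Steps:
j(W, I) = -15 + 5*I
R(S, J) = J + J² (R(S, J) = J² + J = J + J²)
-R(j(-2, -14), -774) = -(-774)*(1 - 774) = -(-774)*(-773) = -1*598302 = -598302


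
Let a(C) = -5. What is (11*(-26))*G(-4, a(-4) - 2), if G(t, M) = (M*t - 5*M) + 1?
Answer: -18304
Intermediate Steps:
G(t, M) = 1 - 5*M + M*t (G(t, M) = (-5*M + M*t) + 1 = 1 - 5*M + M*t)
(11*(-26))*G(-4, a(-4) - 2) = (11*(-26))*(1 - 5*(-5 - 2) + (-5 - 2)*(-4)) = -286*(1 - 5*(-7) - 7*(-4)) = -286*(1 + 35 + 28) = -286*64 = -18304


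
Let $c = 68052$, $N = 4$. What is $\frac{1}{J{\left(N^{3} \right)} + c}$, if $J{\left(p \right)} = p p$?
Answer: $\frac{1}{72148} \approx 1.386 \cdot 10^{-5}$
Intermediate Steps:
$J{\left(p \right)} = p^{2}$
$\frac{1}{J{\left(N^{3} \right)} + c} = \frac{1}{\left(4^{3}\right)^{2} + 68052} = \frac{1}{64^{2} + 68052} = \frac{1}{4096 + 68052} = \frac{1}{72148}$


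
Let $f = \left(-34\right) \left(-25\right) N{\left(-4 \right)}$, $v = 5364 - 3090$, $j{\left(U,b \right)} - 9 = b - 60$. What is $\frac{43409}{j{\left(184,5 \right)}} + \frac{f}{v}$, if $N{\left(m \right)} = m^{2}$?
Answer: $- \frac{49043233}{52302} \approx -937.69$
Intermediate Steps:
$j{\left(U,b \right)} = -51 + b$ ($j{\left(U,b \right)} = 9 + \left(b - 60\right) = 9 + \left(-60 + b\right) = -51 + b$)
$v = 2274$ ($v = 5364 - 3090 = 2274$)
$f = 13600$ ($f = \left(-34\right) \left(-25\right) \left(-4\right)^{2} = 850 \cdot 16 = 13600$)
$\frac{43409}{j{\left(184,5 \right)}} + \frac{f}{v} = \frac{43409}{-51 + 5} + \frac{13600}{2274} = \frac{43409}{-46} + 13600 \cdot \frac{1}{2274} = 43409 \left(- \frac{1}{46}\right) + \frac{6800}{1137} = - \frac{43409}{46} + \frac{6800}{1137} = - \frac{49043233}{52302}$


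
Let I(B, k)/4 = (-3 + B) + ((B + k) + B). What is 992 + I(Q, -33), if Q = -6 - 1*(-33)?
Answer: 1172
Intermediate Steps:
Q = 27 (Q = -6 + 33 = 27)
I(B, k) = -12 + 4*k + 12*B (I(B, k) = 4*((-3 + B) + ((B + k) + B)) = 4*((-3 + B) + (k + 2*B)) = 4*(-3 + k + 3*B) = -12 + 4*k + 12*B)
992 + I(Q, -33) = 992 + (-12 + 4*(-33) + 12*27) = 992 + (-12 - 132 + 324) = 992 + 180 = 1172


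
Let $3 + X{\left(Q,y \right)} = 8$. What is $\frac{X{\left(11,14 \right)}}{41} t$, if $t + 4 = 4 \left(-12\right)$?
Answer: $- \frac{260}{41} \approx -6.3415$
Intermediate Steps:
$X{\left(Q,y \right)} = 5$ ($X{\left(Q,y \right)} = -3 + 8 = 5$)
$t = -52$ ($t = -4 + 4 \left(-12\right) = -4 - 48 = -52$)
$\frac{X{\left(11,14 \right)}}{41} t = \frac{5}{41} \left(-52\right) = - \frac{260}{41}$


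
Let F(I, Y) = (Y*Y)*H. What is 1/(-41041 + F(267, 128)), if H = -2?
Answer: -1/73809 ≈ -1.3548e-5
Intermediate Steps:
F(I, Y) = -2*Y² (F(I, Y) = (Y*Y)*(-2) = Y²*(-2) = -2*Y²)
1/(-41041 + F(267, 128)) = 1/(-41041 - 2*128²) = 1/(-41041 - 2*16384) = 1/(-41041 - 32768) = 1/(-73809) = -1/73809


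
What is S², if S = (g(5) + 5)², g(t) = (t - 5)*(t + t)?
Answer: 625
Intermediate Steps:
g(t) = 2*t*(-5 + t) (g(t) = (-5 + t)*(2*t) = 2*t*(-5 + t))
S = 25 (S = (2*5*(-5 + 5) + 5)² = (2*5*0 + 5)² = (0 + 5)² = 5² = 25)
S² = 25² = 625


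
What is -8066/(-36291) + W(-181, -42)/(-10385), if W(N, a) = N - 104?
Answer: 18821669/75376407 ≈ 0.24970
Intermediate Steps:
W(N, a) = -104 + N
-8066/(-36291) + W(-181, -42)/(-10385) = -8066/(-36291) + (-104 - 181)/(-10385) = -8066*(-1/36291) - 285*(-1/10385) = 8066/36291 + 57/2077 = 18821669/75376407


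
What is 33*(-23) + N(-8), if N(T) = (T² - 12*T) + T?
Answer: -607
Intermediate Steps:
N(T) = T² - 11*T
33*(-23) + N(-8) = 33*(-23) - 8*(-11 - 8) = -759 - 8*(-19) = -759 + 152 = -607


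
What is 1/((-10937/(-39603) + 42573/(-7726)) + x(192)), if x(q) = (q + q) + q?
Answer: 305972778/174638800871 ≈ 0.0017520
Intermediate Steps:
x(q) = 3*q (x(q) = 2*q + q = 3*q)
1/((-10937/(-39603) + 42573/(-7726)) + x(192)) = 1/((-10937/(-39603) + 42573/(-7726)) + 3*192) = 1/((-10937*(-1/39603) + 42573*(-1/7726)) + 576) = 1/((10937/39603 - 42573/7726) + 576) = 1/(-1601519257/305972778 + 576) = 1/(174638800871/305972778) = 305972778/174638800871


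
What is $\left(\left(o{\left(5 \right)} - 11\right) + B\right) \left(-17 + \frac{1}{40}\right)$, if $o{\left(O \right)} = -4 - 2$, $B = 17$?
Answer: $0$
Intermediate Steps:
$o{\left(O \right)} = -6$ ($o{\left(O \right)} = -4 - 2 = -6$)
$\left(\left(o{\left(5 \right)} - 11\right) + B\right) \left(-17 + \frac{1}{40}\right) = \left(\left(-6 - 11\right) + 17\right) \left(-17 + \frac{1}{40}\right) = \left(-17 + 17\right) \left(-17 + \frac{1}{40}\right) = 0 \left(- \frac{679}{40}\right) = 0$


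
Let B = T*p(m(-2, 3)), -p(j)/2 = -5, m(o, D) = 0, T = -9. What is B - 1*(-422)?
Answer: 332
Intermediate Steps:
p(j) = 10 (p(j) = -2*(-5) = 10)
B = -90 (B = -9*10 = -90)
B - 1*(-422) = -90 - 1*(-422) = -90 + 422 = 332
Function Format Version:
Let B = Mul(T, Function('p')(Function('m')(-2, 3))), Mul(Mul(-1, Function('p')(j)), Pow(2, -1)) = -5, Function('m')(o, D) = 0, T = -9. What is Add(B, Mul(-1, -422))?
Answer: 332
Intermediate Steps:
Function('p')(j) = 10 (Function('p')(j) = Mul(-2, -5) = 10)
B = -90 (B = Mul(-9, 10) = -90)
Add(B, Mul(-1, -422)) = Add(-90, Mul(-1, -422)) = Add(-90, 422) = 332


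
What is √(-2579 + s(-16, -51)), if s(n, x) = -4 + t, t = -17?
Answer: 10*I*√26 ≈ 50.99*I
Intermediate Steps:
s(n, x) = -21 (s(n, x) = -4 - 17 = -21)
√(-2579 + s(-16, -51)) = √(-2579 - 21) = √(-2600) = 10*I*√26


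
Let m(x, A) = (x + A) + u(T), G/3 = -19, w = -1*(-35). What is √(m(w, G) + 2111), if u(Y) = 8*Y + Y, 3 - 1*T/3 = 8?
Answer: √1954 ≈ 44.204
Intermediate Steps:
T = -15 (T = 9 - 3*8 = 9 - 24 = -15)
w = 35
u(Y) = 9*Y
G = -57 (G = 3*(-19) = -57)
m(x, A) = -135 + A + x (m(x, A) = (x + A) + 9*(-15) = (A + x) - 135 = -135 + A + x)
√(m(w, G) + 2111) = √((-135 - 57 + 35) + 2111) = √(-157 + 2111) = √1954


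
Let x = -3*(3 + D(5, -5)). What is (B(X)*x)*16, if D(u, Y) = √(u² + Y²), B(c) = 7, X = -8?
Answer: -1008 - 1680*√2 ≈ -3383.9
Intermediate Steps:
D(u, Y) = √(Y² + u²)
x = -9 - 15*√2 (x = -3*(3 + √((-5)² + 5²)) = -3*(3 + √(25 + 25)) = -3*(3 + √50) = -3*(3 + 5*√2) = -9 - 15*√2 ≈ -30.213)
(B(X)*x)*16 = (7*(-9 - 15*√2))*16 = (-63 - 105*√2)*16 = -1008 - 1680*√2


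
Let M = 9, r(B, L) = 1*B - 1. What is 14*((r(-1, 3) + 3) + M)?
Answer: 140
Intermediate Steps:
r(B, L) = -1 + B (r(B, L) = B - 1 = -1 + B)
14*((r(-1, 3) + 3) + M) = 14*(((-1 - 1) + 3) + 9) = 14*((-2 + 3) + 9) = 14*(1 + 9) = 14*10 = 140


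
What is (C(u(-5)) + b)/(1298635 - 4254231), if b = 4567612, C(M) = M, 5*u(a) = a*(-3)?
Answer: -4567615/2955596 ≈ -1.5454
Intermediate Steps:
u(a) = -3*a/5 (u(a) = (a*(-3))/5 = (-3*a)/5 = -3*a/5)
(C(u(-5)) + b)/(1298635 - 4254231) = (-3/5*(-5) + 4567612)/(1298635 - 4254231) = (3 + 4567612)/(-2955596) = 4567615*(-1/2955596) = -4567615/2955596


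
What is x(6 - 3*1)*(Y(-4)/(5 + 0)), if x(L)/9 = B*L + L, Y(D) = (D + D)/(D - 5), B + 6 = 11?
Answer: 144/5 ≈ 28.800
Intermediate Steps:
B = 5 (B = -6 + 11 = 5)
Y(D) = 2*D/(-5 + D) (Y(D) = (2*D)/(-5 + D) = 2*D/(-5 + D))
x(L) = 54*L (x(L) = 9*(5*L + L) = 9*(6*L) = 54*L)
x(6 - 3*1)*(Y(-4)/(5 + 0)) = (54*(6 - 3*1))*((2*(-4)/(-5 - 4))/(5 + 0)) = (54*(6 - 3))*((2*(-4)/(-9))/5) = (54*3)*((2*(-4)*(-1/9))/5) = 162*((1/5)*(8/9)) = 162*(8/45) = 144/5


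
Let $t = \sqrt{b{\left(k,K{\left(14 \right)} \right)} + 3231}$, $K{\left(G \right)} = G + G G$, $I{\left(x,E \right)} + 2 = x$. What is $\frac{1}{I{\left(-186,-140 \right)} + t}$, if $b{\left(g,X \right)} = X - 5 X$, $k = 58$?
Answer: $- \frac{188}{32953} - \frac{\sqrt{2391}}{32953} \approx -0.007189$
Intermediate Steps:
$I{\left(x,E \right)} = -2 + x$
$K{\left(G \right)} = G + G^{2}$
$b{\left(g,X \right)} = - 4 X$
$t = \sqrt{2391}$ ($t = \sqrt{- 4 \cdot 14 \left(1 + 14\right) + 3231} = \sqrt{- 4 \cdot 14 \cdot 15 + 3231} = \sqrt{\left(-4\right) 210 + 3231} = \sqrt{-840 + 3231} = \sqrt{2391} \approx 48.898$)
$\frac{1}{I{\left(-186,-140 \right)} + t} = \frac{1}{\left(-2 - 186\right) + \sqrt{2391}} = \frac{1}{-188 + \sqrt{2391}}$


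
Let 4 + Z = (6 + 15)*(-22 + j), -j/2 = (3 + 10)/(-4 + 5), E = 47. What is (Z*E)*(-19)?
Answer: 903716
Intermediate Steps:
j = -26 (j = -2*(3 + 10)/(-4 + 5) = -26/1 = -26 ≈ -26.000)
Z = -1012 (Z = -4 + (6 + 15)*(-22 - 26) = -4 + 21*(-48) = -4 - 1008 = -1012)
(Z*E)*(-19) = -1012*47*(-19) = -47564*(-19) = 903716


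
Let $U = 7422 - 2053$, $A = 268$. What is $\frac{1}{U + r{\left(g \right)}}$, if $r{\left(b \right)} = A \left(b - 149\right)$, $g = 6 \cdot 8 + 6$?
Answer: $- \frac{1}{20091} \approx -4.9774 \cdot 10^{-5}$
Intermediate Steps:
$g = 54$ ($g = 48 + 6 = 54$)
$r{\left(b \right)} = -39932 + 268 b$ ($r{\left(b \right)} = 268 \left(b - 149\right) = 268 \left(-149 + b\right) = -39932 + 268 b$)
$U = 5369$ ($U = 7422 - 2053 = 5369$)
$\frac{1}{U + r{\left(g \right)}} = \frac{1}{5369 + \left(-39932 + 268 \cdot 54\right)} = \frac{1}{5369 + \left(-39932 + 14472\right)} = \frac{1}{5369 - 25460} = \frac{1}{-20091} = - \frac{1}{20091}$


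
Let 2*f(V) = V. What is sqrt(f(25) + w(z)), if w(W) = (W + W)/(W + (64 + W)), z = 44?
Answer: sqrt(18886)/38 ≈ 3.6165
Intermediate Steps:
f(V) = V/2
w(W) = 2*W/(64 + 2*W) (w(W) = (2*W)/(64 + 2*W) = 2*W/(64 + 2*W))
sqrt(f(25) + w(z)) = sqrt((1/2)*25 + 44/(32 + 44)) = sqrt(25/2 + 44/76) = sqrt(25/2 + 44*(1/76)) = sqrt(25/2 + 11/19) = sqrt(497/38) = sqrt(18886)/38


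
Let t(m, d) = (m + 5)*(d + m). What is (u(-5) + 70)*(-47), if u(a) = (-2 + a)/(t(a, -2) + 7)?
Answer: -3243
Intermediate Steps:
t(m, d) = (5 + m)*(d + m)
u(a) = (-2 + a)/(-3 + a² + 3*a) (u(a) = (-2 + a)/((a² + 5*(-2) + 5*a - 2*a) + 7) = (-2 + a)/((a² - 10 + 5*a - 2*a) + 7) = (-2 + a)/((-10 + a² + 3*a) + 7) = (-2 + a)/(-3 + a² + 3*a))
(u(-5) + 70)*(-47) = ((-2 - 5)/(-3 + (-5)² + 3*(-5)) + 70)*(-47) = (-7/(-3 + 25 - 15) + 70)*(-47) = (-7/7 + 70)*(-47) = ((⅐)*(-7) + 70)*(-47) = (-1 + 70)*(-47) = 69*(-47) = -3243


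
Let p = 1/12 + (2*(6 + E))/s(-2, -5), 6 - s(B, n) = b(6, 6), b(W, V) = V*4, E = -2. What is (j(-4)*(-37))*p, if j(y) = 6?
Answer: 481/6 ≈ 80.167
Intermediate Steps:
b(W, V) = 4*V
s(B, n) = -18 (s(B, n) = 6 - 4*6 = 6 - 1*24 = 6 - 24 = -18)
p = -13/36 (p = 1/12 + (2*(6 - 2))/(-18) = 1*(1/12) + (2*4)*(-1/18) = 1/12 + 8*(-1/18) = 1/12 - 4/9 = -13/36 ≈ -0.36111)
(j(-4)*(-37))*p = (6*(-37))*(-13/36) = -222*(-13/36) = 481/6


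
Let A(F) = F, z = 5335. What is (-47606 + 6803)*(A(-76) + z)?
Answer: -214582977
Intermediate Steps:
(-47606 + 6803)*(A(-76) + z) = (-47606 + 6803)*(-76 + 5335) = -40803*5259 = -214582977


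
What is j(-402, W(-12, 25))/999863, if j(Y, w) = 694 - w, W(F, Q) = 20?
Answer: 674/999863 ≈ 0.00067409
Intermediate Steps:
j(-402, W(-12, 25))/999863 = (694 - 1*20)/999863 = (694 - 20)*(1/999863) = 674*(1/999863) = 674/999863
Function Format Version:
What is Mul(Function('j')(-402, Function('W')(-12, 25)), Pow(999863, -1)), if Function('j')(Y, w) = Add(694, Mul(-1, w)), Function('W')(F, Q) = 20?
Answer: Rational(674, 999863) ≈ 0.00067409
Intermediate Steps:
Mul(Function('j')(-402, Function('W')(-12, 25)), Pow(999863, -1)) = Mul(Add(694, Mul(-1, 20)), Pow(999863, -1)) = Mul(Add(694, -20), Rational(1, 999863)) = Mul(674, Rational(1, 999863)) = Rational(674, 999863)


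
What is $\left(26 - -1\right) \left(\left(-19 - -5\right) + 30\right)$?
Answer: $432$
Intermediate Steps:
$\left(26 - -1\right) \left(\left(-19 - -5\right) + 30\right) = \left(26 + 1\right) \left(\left(-19 + 5\right) + 30\right) = 27 \left(-14 + 30\right) = 27 \cdot 16 = 432$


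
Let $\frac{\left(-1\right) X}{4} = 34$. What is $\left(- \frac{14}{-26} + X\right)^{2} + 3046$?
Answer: $\frac{3615895}{169} \approx 21396.0$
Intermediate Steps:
$X = -136$ ($X = \left(-4\right) 34 = -136$)
$\left(- \frac{14}{-26} + X\right)^{2} + 3046 = \left(- \frac{14}{-26} - 136\right)^{2} + 3046 = \left(\left(-14\right) \left(- \frac{1}{26}\right) - 136\right)^{2} + 3046 = \left(\frac{7}{13} - 136\right)^{2} + 3046 = \left(- \frac{1761}{13}\right)^{2} + 3046 = \frac{3101121}{169} + 3046 = \frac{3615895}{169}$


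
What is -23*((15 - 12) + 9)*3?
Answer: -828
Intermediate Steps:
-23*((15 - 12) + 9)*3 = -23*(3 + 9)*3 = -23*12*3 = -276*3 = -828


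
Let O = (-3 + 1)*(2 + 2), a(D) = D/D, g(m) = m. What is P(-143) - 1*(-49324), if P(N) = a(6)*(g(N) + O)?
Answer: 49173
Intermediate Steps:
a(D) = 1
O = -8 (O = -2*4 = -8)
P(N) = -8 + N (P(N) = 1*(N - 8) = 1*(-8 + N) = -8 + N)
P(-143) - 1*(-49324) = (-8 - 143) - 1*(-49324) = -151 + 49324 = 49173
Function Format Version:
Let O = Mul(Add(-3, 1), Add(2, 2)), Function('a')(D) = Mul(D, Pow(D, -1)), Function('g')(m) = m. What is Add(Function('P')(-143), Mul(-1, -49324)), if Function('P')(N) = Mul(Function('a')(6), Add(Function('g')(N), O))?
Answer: 49173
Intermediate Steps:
Function('a')(D) = 1
O = -8 (O = Mul(-2, 4) = -8)
Function('P')(N) = Add(-8, N) (Function('P')(N) = Mul(1, Add(N, -8)) = Mul(1, Add(-8, N)) = Add(-8, N))
Add(Function('P')(-143), Mul(-1, -49324)) = Add(Add(-8, -143), Mul(-1, -49324)) = Add(-151, 49324) = 49173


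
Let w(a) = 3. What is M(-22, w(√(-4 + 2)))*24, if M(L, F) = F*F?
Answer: 216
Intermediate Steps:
M(L, F) = F²
M(-22, w(√(-4 + 2)))*24 = 3²*24 = 9*24 = 216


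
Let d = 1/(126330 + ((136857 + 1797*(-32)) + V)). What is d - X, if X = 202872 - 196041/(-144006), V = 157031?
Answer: -883056893109243/4352749357 ≈ -2.0287e+5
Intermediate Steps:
X = 9738327091/48002 (X = 202872 - 196041*(-1/144006) = 202872 + 65347/48002 = 9738327091/48002 ≈ 2.0287e+5)
d = 1/362714 (d = 1/(126330 + ((136857 + 1797*(-32)) + 157031)) = 1/(126330 + ((136857 - 57504) + 157031)) = 1/(126330 + (79353 + 157031)) = 1/(126330 + 236384) = 1/362714 ≈ 2.7570e-6)
d - X = 1/362714 - 1*9738327091/48002 = 1/362714 - 9738327091/48002 = -883056893109243/4352749357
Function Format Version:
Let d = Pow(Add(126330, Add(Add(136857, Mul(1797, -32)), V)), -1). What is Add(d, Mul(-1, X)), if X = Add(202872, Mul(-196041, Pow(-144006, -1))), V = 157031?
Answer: Rational(-883056893109243, 4352749357) ≈ -2.0287e+5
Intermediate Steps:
X = Rational(9738327091, 48002) (X = Add(202872, Mul(-196041, Rational(-1, 144006))) = Add(202872, Rational(65347, 48002)) = Rational(9738327091, 48002) ≈ 2.0287e+5)
d = Rational(1, 362714) (d = Pow(Add(126330, Add(Add(136857, Mul(1797, -32)), 157031)), -1) = Pow(Add(126330, Add(Add(136857, -57504), 157031)), -1) = Pow(Add(126330, Add(79353, 157031)), -1) = Pow(Add(126330, 236384), -1) = Pow(362714, -1) = Rational(1, 362714) ≈ 2.7570e-6)
Add(d, Mul(-1, X)) = Add(Rational(1, 362714), Mul(-1, Rational(9738327091, 48002))) = Add(Rational(1, 362714), Rational(-9738327091, 48002)) = Rational(-883056893109243, 4352749357)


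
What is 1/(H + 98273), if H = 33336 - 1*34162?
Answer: 1/97447 ≈ 1.0262e-5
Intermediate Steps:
H = -826 (H = 33336 - 34162 = -826)
1/(H + 98273) = 1/(-826 + 98273) = 1/97447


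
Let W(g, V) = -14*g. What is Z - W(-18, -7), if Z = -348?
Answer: -600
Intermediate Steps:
Z - W(-18, -7) = -348 - (-14)*(-18) = -348 - 1*252 = -348 - 252 = -600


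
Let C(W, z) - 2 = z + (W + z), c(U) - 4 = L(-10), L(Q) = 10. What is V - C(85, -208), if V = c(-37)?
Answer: 343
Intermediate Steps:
c(U) = 14 (c(U) = 4 + 10 = 14)
C(W, z) = 2 + W + 2*z (C(W, z) = 2 + (z + (W + z)) = 2 + (W + 2*z) = 2 + W + 2*z)
V = 14
V - C(85, -208) = 14 - (2 + 85 + 2*(-208)) = 14 - (2 + 85 - 416) = 14 - 1*(-329) = 14 + 329 = 343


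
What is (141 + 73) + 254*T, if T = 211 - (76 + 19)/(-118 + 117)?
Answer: 77938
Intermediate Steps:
T = 306 (T = 211 - 95/(-1) = 211 - 95*(-1) = 211 - 1*(-95) = 211 + 95 = 306)
(141 + 73) + 254*T = (141 + 73) + 254*306 = 214 + 77724 = 77938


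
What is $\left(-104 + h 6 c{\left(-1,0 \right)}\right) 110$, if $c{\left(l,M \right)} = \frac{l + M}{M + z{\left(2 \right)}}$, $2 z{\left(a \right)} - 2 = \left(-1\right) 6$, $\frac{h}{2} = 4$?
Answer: $-8800$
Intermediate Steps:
$h = 8$ ($h = 2 \cdot 4 = 8$)
$z{\left(a \right)} = -2$ ($z{\left(a \right)} = 1 + \frac{\left(-1\right) 6}{2} = 1 + \frac{1}{2} \left(-6\right) = 1 - 3 = -2$)
$c{\left(l,M \right)} = \frac{M + l}{-2 + M}$ ($c{\left(l,M \right)} = \frac{l + M}{M - 2} = \frac{M + l}{-2 + M}$)
$\left(-104 + h 6 c{\left(-1,0 \right)}\right) 110 = \left(-104 + 8 \cdot 6 \frac{0 - 1}{-2 + 0}\right) 110 = \left(-104 + 48 \frac{1}{-2} \left(-1\right)\right) 110 = \left(-104 + 48 \left(\left(- \frac{1}{2}\right) \left(-1\right)\right)\right) 110 = \left(-104 + 48 \cdot \frac{1}{2}\right) 110 = \left(-104 + 24\right) 110 = \left(-80\right) 110 = -8800$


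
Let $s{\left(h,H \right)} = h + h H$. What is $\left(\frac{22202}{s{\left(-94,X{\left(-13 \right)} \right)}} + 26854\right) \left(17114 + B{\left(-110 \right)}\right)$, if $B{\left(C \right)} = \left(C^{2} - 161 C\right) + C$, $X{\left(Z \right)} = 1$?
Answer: $\frac{58825887225}{47} \approx 1.2516 \cdot 10^{9}$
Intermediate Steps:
$B{\left(C \right)} = C^{2} - 160 C$
$s{\left(h,H \right)} = h + H h$
$\left(\frac{22202}{s{\left(-94,X{\left(-13 \right)} \right)}} + 26854\right) \left(17114 + B{\left(-110 \right)}\right) = \left(\frac{22202}{\left(-94\right) \left(1 + 1\right)} + 26854\right) \left(17114 - 110 \left(-160 - 110\right)\right) = \left(\frac{22202}{\left(-94\right) 2} + 26854\right) \left(17114 - -29700\right) = \left(\frac{22202}{-188} + 26854\right) \left(17114 + 29700\right) = \left(22202 \left(- \frac{1}{188}\right) + 26854\right) 46814 = \left(- \frac{11101}{94} + 26854\right) 46814 = \frac{2513175}{94} \cdot 46814 = \frac{58825887225}{47}$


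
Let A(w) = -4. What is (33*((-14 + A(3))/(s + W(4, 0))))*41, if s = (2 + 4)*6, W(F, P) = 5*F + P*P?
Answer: -12177/28 ≈ -434.89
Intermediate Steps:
W(F, P) = P² + 5*F (W(F, P) = 5*F + P² = P² + 5*F)
s = 36 (s = 6*6 = 36)
(33*((-14 + A(3))/(s + W(4, 0))))*41 = (33*((-14 - 4)/(36 + (0² + 5*4))))*41 = (33*(-18/(36 + (0 + 20))))*41 = (33*(-18/(36 + 20)))*41 = (33*(-18/56))*41 = (33*(-18*1/56))*41 = (33*(-9/28))*41 = -297/28*41 = -12177/28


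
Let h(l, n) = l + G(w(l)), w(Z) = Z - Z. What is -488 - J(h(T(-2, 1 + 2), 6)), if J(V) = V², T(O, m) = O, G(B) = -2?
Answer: -504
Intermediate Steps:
w(Z) = 0
h(l, n) = -2 + l (h(l, n) = l - 2 = -2 + l)
-488 - J(h(T(-2, 1 + 2), 6)) = -488 - (-2 - 2)² = -488 - 1*(-4)² = -488 - 1*16 = -488 - 16 = -504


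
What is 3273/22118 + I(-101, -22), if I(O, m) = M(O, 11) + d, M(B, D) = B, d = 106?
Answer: 113863/22118 ≈ 5.1480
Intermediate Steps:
I(O, m) = 106 + O (I(O, m) = O + 106 = 106 + O)
3273/22118 + I(-101, -22) = 3273/22118 + (106 - 101) = 3273*(1/22118) + 5 = 3273/22118 + 5 = 113863/22118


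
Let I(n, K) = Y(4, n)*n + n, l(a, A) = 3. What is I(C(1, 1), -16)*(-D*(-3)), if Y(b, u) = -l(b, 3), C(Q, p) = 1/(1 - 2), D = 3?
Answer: 18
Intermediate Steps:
C(Q, p) = -1 (C(Q, p) = 1/(-1) = -1)
Y(b, u) = -3 (Y(b, u) = -1*3 = -3)
I(n, K) = -2*n (I(n, K) = -3*n + n = -2*n)
I(C(1, 1), -16)*(-D*(-3)) = (-2*(-1))*(-1*3*(-3)) = 2*(-3*(-3)) = 2*9 = 18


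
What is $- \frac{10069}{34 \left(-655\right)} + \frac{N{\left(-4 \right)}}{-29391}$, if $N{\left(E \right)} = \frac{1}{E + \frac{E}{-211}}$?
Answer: $\frac{24859260133}{54981155880} \approx 0.45214$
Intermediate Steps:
$N{\left(E \right)} = \frac{211}{210 E}$ ($N{\left(E \right)} = \frac{1}{E + E \left(- \frac{1}{211}\right)} = \frac{1}{E - \frac{E}{211}} = \frac{1}{\frac{210}{211} E} = \frac{211}{210 E}$)
$- \frac{10069}{34 \left(-655\right)} + \frac{N{\left(-4 \right)}}{-29391} = - \frac{10069}{34 \left(-655\right)} + \frac{\frac{211}{210} \frac{1}{-4}}{-29391} = - \frac{10069}{-22270} + \frac{211}{210} \left(- \frac{1}{4}\right) \left(- \frac{1}{29391}\right) = \left(-10069\right) \left(- \frac{1}{22270}\right) - - \frac{211}{24688440} = \frac{10069}{22270} + \frac{211}{24688440} = \frac{24859260133}{54981155880}$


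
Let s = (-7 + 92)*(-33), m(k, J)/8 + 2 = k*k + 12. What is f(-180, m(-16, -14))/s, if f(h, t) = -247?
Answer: 247/2805 ≈ 0.088057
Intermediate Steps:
m(k, J) = 80 + 8*k² (m(k, J) = -16 + 8*(k*k + 12) = -16 + 8*(k² + 12) = -16 + 8*(12 + k²) = -16 + (96 + 8*k²) = 80 + 8*k²)
s = -2805 (s = 85*(-33) = -2805)
f(-180, m(-16, -14))/s = -247/(-2805) = -247*(-1/2805) = 247/2805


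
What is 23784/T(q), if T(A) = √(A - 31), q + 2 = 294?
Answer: 7928*√29/29 ≈ 1472.2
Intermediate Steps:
q = 292 (q = -2 + 294 = 292)
T(A) = √(-31 + A)
23784/T(q) = 23784/(√(-31 + 292)) = 23784/(√261) = 23784/((3*√29)) = 23784*(√29/87) = 7928*√29/29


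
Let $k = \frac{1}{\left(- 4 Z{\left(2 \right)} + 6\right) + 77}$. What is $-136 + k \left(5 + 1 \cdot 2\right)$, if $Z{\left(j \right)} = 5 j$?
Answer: $- \frac{5841}{43} \approx -135.84$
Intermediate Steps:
$k = \frac{1}{43}$ ($k = \frac{1}{\left(- 4 \cdot 5 \cdot 2 + 6\right) + 77} = \frac{1}{\left(\left(-4\right) 10 + 6\right) + 77} = \frac{1}{\left(-40 + 6\right) + 77} = \frac{1}{-34 + 77} = \frac{1}{43} \approx 0.023256$)
$-136 + k \left(5 + 1 \cdot 2\right) = -136 + \frac{5 + 1 \cdot 2}{43} = -136 + \frac{5 + 2}{43} = -136 + \frac{1}{43} \cdot 7 = -136 + \frac{7}{43} = - \frac{5841}{43}$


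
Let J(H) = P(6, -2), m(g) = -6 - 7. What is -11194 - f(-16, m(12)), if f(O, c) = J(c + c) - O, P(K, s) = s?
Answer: -11208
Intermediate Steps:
m(g) = -13
J(H) = -2
f(O, c) = -2 - O
-11194 - f(-16, m(12)) = -11194 - (-2 - 1*(-16)) = -11194 - (-2 + 16) = -11194 - 1*14 = -11194 - 14 = -11208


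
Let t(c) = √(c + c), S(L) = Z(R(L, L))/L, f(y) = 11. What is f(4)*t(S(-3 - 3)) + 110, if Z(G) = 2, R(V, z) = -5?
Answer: 110 + 11*I*√6/3 ≈ 110.0 + 8.9815*I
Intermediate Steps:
S(L) = 2/L
t(c) = √2*√c (t(c) = √(2*c) = √2*√c)
f(4)*t(S(-3 - 3)) + 110 = 11*(√2*√(2/(-3 - 3))) + 110 = 11*(√2*√(2/(-6))) + 110 = 11*(√2*√(2*(-⅙))) + 110 = 11*(√2*√(-⅓)) + 110 = 11*(√2*(I*√3/3)) + 110 = 11*(I*√6/3) + 110 = 11*I*√6/3 + 110 = 110 + 11*I*√6/3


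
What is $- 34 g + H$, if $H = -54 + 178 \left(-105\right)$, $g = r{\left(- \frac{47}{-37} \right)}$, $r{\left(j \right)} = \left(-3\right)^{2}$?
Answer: $-19050$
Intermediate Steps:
$r{\left(j \right)} = 9$
$g = 9$
$H = -18744$ ($H = -54 - 18690 = -18744$)
$- 34 g + H = \left(-34\right) 9 - 18744 = -306 - 18744 = -19050$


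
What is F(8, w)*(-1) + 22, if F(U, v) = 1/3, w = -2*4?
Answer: 65/3 ≈ 21.667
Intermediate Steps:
w = -8
F(U, v) = 1/3
F(8, w)*(-1) + 22 = (1/3)*(-1) + 22 = -1/3 + 22 = 65/3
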